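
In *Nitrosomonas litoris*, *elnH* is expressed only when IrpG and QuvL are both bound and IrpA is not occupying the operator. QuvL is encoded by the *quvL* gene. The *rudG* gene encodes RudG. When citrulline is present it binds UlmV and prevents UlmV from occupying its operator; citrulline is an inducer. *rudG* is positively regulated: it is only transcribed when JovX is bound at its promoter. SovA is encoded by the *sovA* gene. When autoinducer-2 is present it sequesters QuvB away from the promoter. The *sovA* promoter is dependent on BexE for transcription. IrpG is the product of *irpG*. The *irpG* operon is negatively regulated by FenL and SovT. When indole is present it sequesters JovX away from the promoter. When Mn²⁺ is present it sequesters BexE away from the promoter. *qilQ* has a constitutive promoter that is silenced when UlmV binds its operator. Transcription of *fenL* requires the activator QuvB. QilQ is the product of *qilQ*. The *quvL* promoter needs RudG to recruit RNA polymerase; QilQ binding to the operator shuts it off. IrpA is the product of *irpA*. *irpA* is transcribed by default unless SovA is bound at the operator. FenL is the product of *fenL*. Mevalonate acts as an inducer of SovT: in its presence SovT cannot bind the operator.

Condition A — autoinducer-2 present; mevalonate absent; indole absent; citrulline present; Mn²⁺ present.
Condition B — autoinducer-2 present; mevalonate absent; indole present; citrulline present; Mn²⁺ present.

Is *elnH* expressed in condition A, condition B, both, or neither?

neither

Condition A:
Autoinducer-2 is present, so QuvB is inactive.
Required activator QuvB is absent, so *fenL* is not transcribed.
So FenL is not produced.
Mevalonate is absent, so SovT is active.
With repressor SovT bound, *irpG* is not transcribed.
So IrpG is not produced.
Indole is absent, so JovX is active.
No repressor is bound and JovX is active, so *rudG* is transcribed.
So RudG is produced and active.
Citrulline is present, so UlmV is inactive.
With no repressor bound, *qilQ* is transcribed.
So QilQ is produced and active.
With repressor QilQ bound, *quvL* is not transcribed.
So QuvL is not produced.
Mn²⁺ is present, so BexE is inactive.
Required activator BexE is absent, so *sovA* is not transcribed.
So SovA is not produced.
With no repressor bound, *irpA* is transcribed.
So IrpA is produced and active.
With repressor IrpA bound, *elnH* is not transcribed.
→ *elnH* is OFF in A.
Condition B:
Autoinducer-2 is present, so QuvB is inactive.
Required activator QuvB is absent, so *fenL* is not transcribed.
So FenL is not produced.
Mevalonate is absent, so SovT is active.
With repressor SovT bound, *irpG* is not transcribed.
So IrpG is not produced.
Indole is present, so JovX is inactive.
Required activator JovX is absent, so *rudG* is not transcribed.
So RudG is not produced.
Citrulline is present, so UlmV is inactive.
With no repressor bound, *qilQ* is transcribed.
So QilQ is produced and active.
With repressor QilQ bound, *quvL* is not transcribed.
So QuvL is not produced.
Mn²⁺ is present, so BexE is inactive.
Required activator BexE is absent, so *sovA* is not transcribed.
So SovA is not produced.
With no repressor bound, *irpA* is transcribed.
So IrpA is produced and active.
With repressor IrpA bound, *elnH* is not transcribed.
→ *elnH* is OFF in B.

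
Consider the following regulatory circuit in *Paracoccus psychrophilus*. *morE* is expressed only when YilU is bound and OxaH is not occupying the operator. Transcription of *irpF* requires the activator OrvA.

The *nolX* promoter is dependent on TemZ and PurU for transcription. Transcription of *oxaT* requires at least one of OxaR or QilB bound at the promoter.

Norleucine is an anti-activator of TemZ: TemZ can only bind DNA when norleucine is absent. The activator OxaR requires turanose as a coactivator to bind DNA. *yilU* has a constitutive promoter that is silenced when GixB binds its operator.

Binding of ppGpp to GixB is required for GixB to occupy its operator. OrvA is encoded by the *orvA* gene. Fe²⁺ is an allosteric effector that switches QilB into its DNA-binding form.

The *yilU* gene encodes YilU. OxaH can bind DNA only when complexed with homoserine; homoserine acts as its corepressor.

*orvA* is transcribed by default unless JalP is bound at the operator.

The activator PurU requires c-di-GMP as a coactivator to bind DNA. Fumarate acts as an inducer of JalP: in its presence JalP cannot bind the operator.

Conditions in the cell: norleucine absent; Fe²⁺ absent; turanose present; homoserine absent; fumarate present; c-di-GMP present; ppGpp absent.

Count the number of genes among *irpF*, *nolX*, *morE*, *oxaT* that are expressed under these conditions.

Fumarate is present, so JalP is inactive.
With no repressor bound, *orvA* is transcribed.
So OrvA is produced and active.
No repressor is bound and OrvA is active, so *irpF* is transcribed.
→ *irpF* is ON.
Norleucine is absent, so TemZ is active.
c-di-GMP is present, so PurU is active.
No repressor is bound and TemZ and PurU are active, so *nolX* is transcribed.
→ *nolX* is ON.
ppGpp is absent, so GixB is inactive.
With no repressor bound, *yilU* is transcribed.
So YilU is produced and active.
Homoserine is absent, so OxaH is inactive.
No repressor is bound and YilU is active, so *morE* is transcribed.
→ *morE* is ON.
Turanose is present, so OxaR is active.
Fe²⁺ is absent, so QilB is inactive.
Activator OxaR is present, so *oxaT* is transcribed.
→ *oxaT* is ON.
4 of the 4 genes are transcribed.

4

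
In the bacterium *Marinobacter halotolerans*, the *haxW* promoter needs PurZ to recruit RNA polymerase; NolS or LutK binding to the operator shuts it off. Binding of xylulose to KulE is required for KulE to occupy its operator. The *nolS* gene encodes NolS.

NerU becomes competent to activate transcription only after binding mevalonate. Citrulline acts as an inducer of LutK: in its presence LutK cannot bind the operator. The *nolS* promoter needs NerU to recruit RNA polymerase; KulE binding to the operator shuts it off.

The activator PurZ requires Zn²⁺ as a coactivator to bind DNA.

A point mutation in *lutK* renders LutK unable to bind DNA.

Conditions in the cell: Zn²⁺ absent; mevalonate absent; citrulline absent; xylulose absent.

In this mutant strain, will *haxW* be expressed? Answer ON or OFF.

OFF

Xylulose is absent, so KulE is inactive.
Mevalonate is absent, so NerU is inactive.
Required activator NerU is absent, so *nolS* is not transcribed.
So NolS is not produced.
LutK is non-functional in this strain, so it has no effect.
Zn²⁺ is absent, so PurZ is inactive.
Required activator PurZ is absent, so *haxW* is not transcribed.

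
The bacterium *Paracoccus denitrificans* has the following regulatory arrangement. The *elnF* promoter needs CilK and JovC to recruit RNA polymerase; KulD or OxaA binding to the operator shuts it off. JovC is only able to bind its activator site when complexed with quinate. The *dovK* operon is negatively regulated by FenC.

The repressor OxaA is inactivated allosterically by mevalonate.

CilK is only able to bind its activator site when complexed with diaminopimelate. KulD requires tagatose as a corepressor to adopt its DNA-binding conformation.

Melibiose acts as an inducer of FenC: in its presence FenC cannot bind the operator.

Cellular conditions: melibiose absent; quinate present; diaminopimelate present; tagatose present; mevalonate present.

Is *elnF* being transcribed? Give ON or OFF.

OFF

Diaminopimelate is present, so CilK is active.
Quinate is present, so JovC is active.
Tagatose is present, so KulD is active.
Mevalonate is present, so OxaA is inactive.
With repressor KulD bound, *elnF* is not transcribed.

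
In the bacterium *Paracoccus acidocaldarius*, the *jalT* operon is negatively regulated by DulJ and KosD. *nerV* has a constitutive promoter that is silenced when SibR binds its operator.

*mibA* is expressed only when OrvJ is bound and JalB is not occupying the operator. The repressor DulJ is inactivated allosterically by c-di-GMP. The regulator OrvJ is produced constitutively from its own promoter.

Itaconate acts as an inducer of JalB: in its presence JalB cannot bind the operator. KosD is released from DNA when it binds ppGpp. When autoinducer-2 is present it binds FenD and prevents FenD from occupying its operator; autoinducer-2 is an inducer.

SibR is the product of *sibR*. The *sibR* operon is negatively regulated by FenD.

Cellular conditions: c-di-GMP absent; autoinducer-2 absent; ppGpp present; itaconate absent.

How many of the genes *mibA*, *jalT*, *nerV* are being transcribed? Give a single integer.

1

OrvJ is produced constitutively and is active.
Itaconate is absent, so JalB is active.
With repressor JalB bound, *mibA* is not transcribed.
→ *mibA* is OFF.
c-di-GMP is absent, so DulJ is active.
ppGpp is present, so KosD is inactive.
With repressor DulJ bound, *jalT* is not transcribed.
→ *jalT* is OFF.
Autoinducer-2 is absent, so FenD is active.
With repressor FenD bound, *sibR* is not transcribed.
So SibR is not produced.
With no repressor bound, *nerV* is transcribed.
→ *nerV* is ON.
1 of the 3 genes is transcribed.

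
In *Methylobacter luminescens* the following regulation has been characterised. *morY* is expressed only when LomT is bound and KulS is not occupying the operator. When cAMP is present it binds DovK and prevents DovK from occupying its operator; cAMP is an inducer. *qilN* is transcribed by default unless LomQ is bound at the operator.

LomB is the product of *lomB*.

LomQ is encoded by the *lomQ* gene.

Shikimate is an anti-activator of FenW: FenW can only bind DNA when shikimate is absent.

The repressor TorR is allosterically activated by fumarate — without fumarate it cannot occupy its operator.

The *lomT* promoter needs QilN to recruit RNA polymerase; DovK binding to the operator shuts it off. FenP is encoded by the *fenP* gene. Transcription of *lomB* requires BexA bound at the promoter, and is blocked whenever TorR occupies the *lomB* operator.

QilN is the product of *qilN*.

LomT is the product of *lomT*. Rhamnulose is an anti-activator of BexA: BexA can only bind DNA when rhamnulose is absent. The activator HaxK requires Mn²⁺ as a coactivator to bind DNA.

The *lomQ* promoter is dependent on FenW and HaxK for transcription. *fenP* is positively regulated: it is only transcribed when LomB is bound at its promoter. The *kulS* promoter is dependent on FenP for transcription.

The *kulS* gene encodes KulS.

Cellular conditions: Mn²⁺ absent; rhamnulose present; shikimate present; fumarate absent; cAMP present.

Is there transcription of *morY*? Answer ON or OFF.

ON

Shikimate is present, so FenW is inactive.
Mn²⁺ is absent, so HaxK is inactive.
Required activator FenW is absent, so *lomQ* is not transcribed.
So LomQ is not produced.
With no repressor bound, *qilN* is transcribed.
So QilN is produced and active.
cAMP is present, so DovK is inactive.
No repressor is bound and QilN is active, so *lomT* is transcribed.
So LomT is produced and active.
Fumarate is absent, so TorR is inactive.
Rhamnulose is present, so BexA is inactive.
Required activator BexA is absent, so *lomB* is not transcribed.
So LomB is not produced.
Required activator LomB is absent, so *fenP* is not transcribed.
So FenP is not produced.
Required activator FenP is absent, so *kulS* is not transcribed.
So KulS is not produced.
No repressor is bound and LomT is active, so *morY* is transcribed.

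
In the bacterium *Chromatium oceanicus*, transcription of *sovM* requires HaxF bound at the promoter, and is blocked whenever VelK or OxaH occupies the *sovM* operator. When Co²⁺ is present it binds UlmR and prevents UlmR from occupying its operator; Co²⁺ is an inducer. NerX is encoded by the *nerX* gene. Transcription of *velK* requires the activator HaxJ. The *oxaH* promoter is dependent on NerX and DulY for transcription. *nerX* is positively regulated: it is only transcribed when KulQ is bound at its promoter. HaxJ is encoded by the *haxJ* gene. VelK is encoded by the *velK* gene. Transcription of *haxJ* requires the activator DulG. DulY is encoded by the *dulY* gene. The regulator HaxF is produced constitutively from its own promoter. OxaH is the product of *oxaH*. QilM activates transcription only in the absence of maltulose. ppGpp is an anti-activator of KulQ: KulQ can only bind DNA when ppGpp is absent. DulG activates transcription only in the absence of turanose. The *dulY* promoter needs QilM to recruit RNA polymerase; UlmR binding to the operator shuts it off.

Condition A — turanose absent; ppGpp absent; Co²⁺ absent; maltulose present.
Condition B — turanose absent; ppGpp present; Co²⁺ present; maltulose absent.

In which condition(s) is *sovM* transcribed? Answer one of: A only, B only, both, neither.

neither

Condition A:
HaxF is produced constitutively and is active.
Turanose is absent, so DulG is active.
No repressor is bound and DulG is active, so *haxJ* is transcribed.
So HaxJ is produced and active.
No repressor is bound and HaxJ is active, so *velK* is transcribed.
So VelK is produced and active.
ppGpp is absent, so KulQ is active.
No repressor is bound and KulQ is active, so *nerX* is transcribed.
So NerX is produced and active.
Co²⁺ is absent, so UlmR is active.
Maltulose is present, so QilM is inactive.
With repressor UlmR bound, *dulY* is not transcribed.
So DulY is not produced.
Required activator DulY is absent, so *oxaH* is not transcribed.
So OxaH is not produced.
With repressor VelK bound, *sovM* is not transcribed.
→ *sovM* is OFF in A.
Condition B:
HaxF is produced constitutively and is active.
Turanose is absent, so DulG is active.
No repressor is bound and DulG is active, so *haxJ* is transcribed.
So HaxJ is produced and active.
No repressor is bound and HaxJ is active, so *velK* is transcribed.
So VelK is produced and active.
ppGpp is present, so KulQ is inactive.
Required activator KulQ is absent, so *nerX* is not transcribed.
So NerX is not produced.
Co²⁺ is present, so UlmR is inactive.
Maltulose is absent, so QilM is active.
No repressor is bound and QilM is active, so *dulY* is transcribed.
So DulY is produced and active.
Required activator NerX is absent, so *oxaH* is not transcribed.
So OxaH is not produced.
With repressor VelK bound, *sovM* is not transcribed.
→ *sovM* is OFF in B.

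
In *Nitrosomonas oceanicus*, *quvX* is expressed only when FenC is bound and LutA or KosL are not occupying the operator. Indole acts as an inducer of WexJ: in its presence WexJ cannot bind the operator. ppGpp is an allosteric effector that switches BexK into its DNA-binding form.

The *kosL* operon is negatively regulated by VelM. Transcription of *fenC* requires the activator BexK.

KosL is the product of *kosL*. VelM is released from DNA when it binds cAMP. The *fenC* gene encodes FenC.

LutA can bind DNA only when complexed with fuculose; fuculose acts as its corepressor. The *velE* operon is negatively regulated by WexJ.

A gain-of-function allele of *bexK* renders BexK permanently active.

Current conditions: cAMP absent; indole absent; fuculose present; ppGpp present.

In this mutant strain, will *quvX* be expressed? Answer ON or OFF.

BexK is constitutively active in this strain.
No repressor is bound and BexK is active, so *fenC* is transcribed.
So FenC is produced and active.
Fuculose is present, so LutA is active.
cAMP is absent, so VelM is active.
With repressor VelM bound, *kosL* is not transcribed.
So KosL is not produced.
With repressor LutA bound, *quvX* is not transcribed.

OFF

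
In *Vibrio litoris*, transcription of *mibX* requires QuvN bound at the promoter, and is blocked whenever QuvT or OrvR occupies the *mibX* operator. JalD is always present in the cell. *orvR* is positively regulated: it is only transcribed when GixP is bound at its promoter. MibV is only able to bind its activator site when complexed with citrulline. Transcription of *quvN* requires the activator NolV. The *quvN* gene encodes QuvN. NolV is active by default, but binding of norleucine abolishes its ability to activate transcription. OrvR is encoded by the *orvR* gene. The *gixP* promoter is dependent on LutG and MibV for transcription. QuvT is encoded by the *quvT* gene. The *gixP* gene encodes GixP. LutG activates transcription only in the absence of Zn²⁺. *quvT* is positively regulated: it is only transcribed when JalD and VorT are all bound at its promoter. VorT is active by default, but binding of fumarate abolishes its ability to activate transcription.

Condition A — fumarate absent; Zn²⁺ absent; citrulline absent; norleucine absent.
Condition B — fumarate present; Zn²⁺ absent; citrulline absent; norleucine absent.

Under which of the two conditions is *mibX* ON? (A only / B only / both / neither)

B only

Condition A:
JalD is produced constitutively and is active.
Fumarate is absent, so VorT is active.
No repressor is bound and JalD and VorT are active, so *quvT* is transcribed.
So QuvT is produced and active.
Zn²⁺ is absent, so LutG is active.
Citrulline is absent, so MibV is inactive.
Required activator MibV is absent, so *gixP* is not transcribed.
So GixP is not produced.
Required activator GixP is absent, so *orvR* is not transcribed.
So OrvR is not produced.
Norleucine is absent, so NolV is active.
No repressor is bound and NolV is active, so *quvN* is transcribed.
So QuvN is produced and active.
With repressor QuvT bound, *mibX* is not transcribed.
→ *mibX* is OFF in A.
Condition B:
JalD is produced constitutively and is active.
Fumarate is present, so VorT is inactive.
Required activator VorT is absent, so *quvT* is not transcribed.
So QuvT is not produced.
Zn²⁺ is absent, so LutG is active.
Citrulline is absent, so MibV is inactive.
Required activator MibV is absent, so *gixP* is not transcribed.
So GixP is not produced.
Required activator GixP is absent, so *orvR* is not transcribed.
So OrvR is not produced.
Norleucine is absent, so NolV is active.
No repressor is bound and NolV is active, so *quvN* is transcribed.
So QuvN is produced and active.
No repressor is bound and QuvN is active, so *mibX* is transcribed.
→ *mibX* is ON in B.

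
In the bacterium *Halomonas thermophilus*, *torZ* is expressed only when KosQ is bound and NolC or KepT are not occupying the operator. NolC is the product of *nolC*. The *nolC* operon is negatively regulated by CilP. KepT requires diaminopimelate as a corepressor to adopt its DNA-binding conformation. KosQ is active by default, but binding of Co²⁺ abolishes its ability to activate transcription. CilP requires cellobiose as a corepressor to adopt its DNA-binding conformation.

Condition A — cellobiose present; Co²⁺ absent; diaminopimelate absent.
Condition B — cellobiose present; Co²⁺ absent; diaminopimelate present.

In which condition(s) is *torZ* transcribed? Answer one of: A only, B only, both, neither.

A only

Condition A:
Cellobiose is present, so CilP is active.
With repressor CilP bound, *nolC* is not transcribed.
So NolC is not produced.
Co²⁺ is absent, so KosQ is active.
Diaminopimelate is absent, so KepT is inactive.
No repressor is bound and KosQ is active, so *torZ* is transcribed.
→ *torZ* is ON in A.
Condition B:
Cellobiose is present, so CilP is active.
With repressor CilP bound, *nolC* is not transcribed.
So NolC is not produced.
Co²⁺ is absent, so KosQ is active.
Diaminopimelate is present, so KepT is active.
With repressor KepT bound, *torZ* is not transcribed.
→ *torZ* is OFF in B.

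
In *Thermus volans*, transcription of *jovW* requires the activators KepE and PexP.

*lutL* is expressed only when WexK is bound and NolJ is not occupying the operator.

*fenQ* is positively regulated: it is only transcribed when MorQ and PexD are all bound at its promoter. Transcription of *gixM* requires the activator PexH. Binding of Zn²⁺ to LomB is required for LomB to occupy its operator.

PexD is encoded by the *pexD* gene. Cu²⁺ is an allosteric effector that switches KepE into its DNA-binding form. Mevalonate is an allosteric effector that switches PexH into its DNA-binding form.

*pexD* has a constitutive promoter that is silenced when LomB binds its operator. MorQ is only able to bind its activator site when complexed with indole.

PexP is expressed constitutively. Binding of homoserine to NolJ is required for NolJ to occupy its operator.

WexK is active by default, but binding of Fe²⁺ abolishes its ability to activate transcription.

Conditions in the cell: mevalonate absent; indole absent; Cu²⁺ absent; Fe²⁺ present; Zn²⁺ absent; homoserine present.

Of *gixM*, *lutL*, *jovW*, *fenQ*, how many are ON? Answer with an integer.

0

Mevalonate is absent, so PexH is inactive.
Required activator PexH is absent, so *gixM* is not transcribed.
→ *gixM* is OFF.
Homoserine is present, so NolJ is active.
Fe²⁺ is present, so WexK is inactive.
With repressor NolJ bound, *lutL* is not transcribed.
→ *lutL* is OFF.
Cu²⁺ is absent, so KepE is inactive.
PexP is produced constitutively and is active.
Required activator KepE is absent, so *jovW* is not transcribed.
→ *jovW* is OFF.
Indole is absent, so MorQ is inactive.
Zn²⁺ is absent, so LomB is inactive.
With no repressor bound, *pexD* is transcribed.
So PexD is produced and active.
Required activator MorQ is absent, so *fenQ* is not transcribed.
→ *fenQ* is OFF.
0 of the 4 genes are transcribed.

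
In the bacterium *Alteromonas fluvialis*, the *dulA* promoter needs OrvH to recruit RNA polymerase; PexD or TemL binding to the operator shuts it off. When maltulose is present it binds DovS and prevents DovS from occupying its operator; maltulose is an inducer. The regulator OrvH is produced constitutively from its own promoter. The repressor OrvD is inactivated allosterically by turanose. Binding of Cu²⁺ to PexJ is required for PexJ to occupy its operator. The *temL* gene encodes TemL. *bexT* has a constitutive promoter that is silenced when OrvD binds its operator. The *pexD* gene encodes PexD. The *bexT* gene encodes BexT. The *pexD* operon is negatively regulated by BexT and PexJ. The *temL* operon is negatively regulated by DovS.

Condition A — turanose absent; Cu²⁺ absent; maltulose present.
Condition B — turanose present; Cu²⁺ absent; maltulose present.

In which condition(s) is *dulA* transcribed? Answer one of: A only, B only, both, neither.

Condition A:
Turanose is absent, so OrvD is active.
With repressor OrvD bound, *bexT* is not transcribed.
So BexT is not produced.
Cu²⁺ is absent, so PexJ is inactive.
With no repressor bound, *pexD* is transcribed.
So PexD is produced and active.
Maltulose is present, so DovS is inactive.
With no repressor bound, *temL* is transcribed.
So TemL is produced and active.
OrvH is produced constitutively and is active.
With repressor PexD bound, *dulA* is not transcribed.
→ *dulA* is OFF in A.
Condition B:
Turanose is present, so OrvD is inactive.
With no repressor bound, *bexT* is transcribed.
So BexT is produced and active.
Cu²⁺ is absent, so PexJ is inactive.
With repressor BexT bound, *pexD* is not transcribed.
So PexD is not produced.
Maltulose is present, so DovS is inactive.
With no repressor bound, *temL* is transcribed.
So TemL is produced and active.
OrvH is produced constitutively and is active.
With repressor TemL bound, *dulA* is not transcribed.
→ *dulA* is OFF in B.

neither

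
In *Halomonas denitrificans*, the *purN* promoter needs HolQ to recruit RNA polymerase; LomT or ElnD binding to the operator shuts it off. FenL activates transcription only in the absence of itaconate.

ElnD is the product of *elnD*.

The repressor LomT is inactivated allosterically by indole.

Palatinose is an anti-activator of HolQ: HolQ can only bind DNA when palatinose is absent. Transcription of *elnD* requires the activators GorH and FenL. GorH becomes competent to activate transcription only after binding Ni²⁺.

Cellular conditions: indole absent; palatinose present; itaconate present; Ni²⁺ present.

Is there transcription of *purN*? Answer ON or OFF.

Indole is absent, so LomT is active.
Palatinose is present, so HolQ is inactive.
Ni²⁺ is present, so GorH is active.
Itaconate is present, so FenL is inactive.
Required activator FenL is absent, so *elnD* is not transcribed.
So ElnD is not produced.
With repressor LomT bound, *purN* is not transcribed.

OFF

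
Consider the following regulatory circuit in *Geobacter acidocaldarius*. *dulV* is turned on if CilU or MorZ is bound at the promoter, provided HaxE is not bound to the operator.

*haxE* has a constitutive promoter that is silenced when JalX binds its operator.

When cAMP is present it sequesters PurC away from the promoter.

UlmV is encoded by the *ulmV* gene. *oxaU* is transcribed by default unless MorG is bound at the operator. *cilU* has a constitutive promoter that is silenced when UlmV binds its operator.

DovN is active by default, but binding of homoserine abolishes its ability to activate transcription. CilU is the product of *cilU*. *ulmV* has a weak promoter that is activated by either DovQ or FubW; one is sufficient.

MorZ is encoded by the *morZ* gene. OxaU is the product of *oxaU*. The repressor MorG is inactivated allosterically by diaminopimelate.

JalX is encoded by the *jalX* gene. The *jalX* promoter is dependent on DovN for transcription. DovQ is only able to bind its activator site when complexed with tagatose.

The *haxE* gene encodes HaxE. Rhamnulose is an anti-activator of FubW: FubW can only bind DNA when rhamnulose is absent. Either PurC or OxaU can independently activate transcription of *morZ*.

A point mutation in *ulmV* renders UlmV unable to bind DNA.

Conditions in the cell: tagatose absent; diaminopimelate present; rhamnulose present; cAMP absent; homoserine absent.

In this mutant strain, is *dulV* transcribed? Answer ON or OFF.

ON

UlmV is non-functional in this strain, so it has no effect.
With no repressor bound, *cilU* is transcribed.
So CilU is produced and active.
Homoserine is absent, so DovN is active.
No repressor is bound and DovN is active, so *jalX* is transcribed.
So JalX is produced and active.
With repressor JalX bound, *haxE* is not transcribed.
So HaxE is not produced.
cAMP is absent, so PurC is active.
Diaminopimelate is present, so MorG is inactive.
With no repressor bound, *oxaU* is transcribed.
So OxaU is produced and active.
Activator PurC is present, so *morZ* is transcribed.
So MorZ is produced and active.
Activator CilU is present, so *dulV* is transcribed.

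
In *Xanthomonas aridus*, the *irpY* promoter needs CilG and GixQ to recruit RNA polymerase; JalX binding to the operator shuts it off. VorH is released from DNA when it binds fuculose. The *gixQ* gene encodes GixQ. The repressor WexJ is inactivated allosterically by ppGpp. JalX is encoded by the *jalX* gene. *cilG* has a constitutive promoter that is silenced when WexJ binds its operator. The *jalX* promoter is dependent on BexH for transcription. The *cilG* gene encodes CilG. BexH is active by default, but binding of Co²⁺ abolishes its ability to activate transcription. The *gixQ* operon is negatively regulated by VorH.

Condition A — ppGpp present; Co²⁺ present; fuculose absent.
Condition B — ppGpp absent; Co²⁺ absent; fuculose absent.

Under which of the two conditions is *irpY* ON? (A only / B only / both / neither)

Condition A:
ppGpp is present, so WexJ is inactive.
With no repressor bound, *cilG* is transcribed.
So CilG is produced and active.
Co²⁺ is present, so BexH is inactive.
Required activator BexH is absent, so *jalX* is not transcribed.
So JalX is not produced.
Fuculose is absent, so VorH is active.
With repressor VorH bound, *gixQ* is not transcribed.
So GixQ is not produced.
Required activator GixQ is absent, so *irpY* is not transcribed.
→ *irpY* is OFF in A.
Condition B:
ppGpp is absent, so WexJ is active.
With repressor WexJ bound, *cilG* is not transcribed.
So CilG is not produced.
Co²⁺ is absent, so BexH is active.
No repressor is bound and BexH is active, so *jalX* is transcribed.
So JalX is produced and active.
Fuculose is absent, so VorH is active.
With repressor VorH bound, *gixQ* is not transcribed.
So GixQ is not produced.
With repressor JalX bound, *irpY* is not transcribed.
→ *irpY* is OFF in B.

neither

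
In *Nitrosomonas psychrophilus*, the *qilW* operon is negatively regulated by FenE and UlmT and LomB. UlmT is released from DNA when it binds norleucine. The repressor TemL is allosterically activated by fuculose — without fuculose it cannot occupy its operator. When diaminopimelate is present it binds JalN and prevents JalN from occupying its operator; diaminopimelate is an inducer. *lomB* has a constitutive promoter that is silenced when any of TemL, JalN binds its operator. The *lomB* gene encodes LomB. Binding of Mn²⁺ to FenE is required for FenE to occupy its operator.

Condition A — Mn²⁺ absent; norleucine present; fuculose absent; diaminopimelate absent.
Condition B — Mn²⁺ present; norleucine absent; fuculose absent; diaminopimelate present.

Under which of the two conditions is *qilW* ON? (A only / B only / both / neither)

A only

Condition A:
Mn²⁺ is absent, so FenE is inactive.
Norleucine is present, so UlmT is inactive.
Fuculose is absent, so TemL is inactive.
Diaminopimelate is absent, so JalN is active.
With repressor JalN bound, *lomB* is not transcribed.
So LomB is not produced.
With no repressor bound, *qilW* is transcribed.
→ *qilW* is ON in A.
Condition B:
Mn²⁺ is present, so FenE is active.
Norleucine is absent, so UlmT is active.
Fuculose is absent, so TemL is inactive.
Diaminopimelate is present, so JalN is inactive.
With no repressor bound, *lomB* is transcribed.
So LomB is produced and active.
With repressor FenE bound, *qilW* is not transcribed.
→ *qilW* is OFF in B.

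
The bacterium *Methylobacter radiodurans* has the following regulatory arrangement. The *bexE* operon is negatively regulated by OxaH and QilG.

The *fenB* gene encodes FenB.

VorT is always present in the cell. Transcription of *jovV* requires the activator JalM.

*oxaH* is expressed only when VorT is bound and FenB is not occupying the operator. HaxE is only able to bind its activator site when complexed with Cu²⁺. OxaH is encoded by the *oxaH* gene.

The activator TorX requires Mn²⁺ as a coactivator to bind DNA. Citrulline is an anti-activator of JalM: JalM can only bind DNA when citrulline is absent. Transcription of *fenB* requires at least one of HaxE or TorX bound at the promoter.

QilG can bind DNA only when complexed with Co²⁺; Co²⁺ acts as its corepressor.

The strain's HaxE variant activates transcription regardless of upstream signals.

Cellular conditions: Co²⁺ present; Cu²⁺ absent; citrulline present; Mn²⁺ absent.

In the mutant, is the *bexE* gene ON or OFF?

OFF

HaxE is constitutively active in this strain.
Mn²⁺ is absent, so TorX is inactive.
Activator HaxE is present, so *fenB* is transcribed.
So FenB is produced and active.
VorT is produced constitutively and is active.
With repressor FenB bound, *oxaH* is not transcribed.
So OxaH is not produced.
Co²⁺ is present, so QilG is active.
With repressor QilG bound, *bexE* is not transcribed.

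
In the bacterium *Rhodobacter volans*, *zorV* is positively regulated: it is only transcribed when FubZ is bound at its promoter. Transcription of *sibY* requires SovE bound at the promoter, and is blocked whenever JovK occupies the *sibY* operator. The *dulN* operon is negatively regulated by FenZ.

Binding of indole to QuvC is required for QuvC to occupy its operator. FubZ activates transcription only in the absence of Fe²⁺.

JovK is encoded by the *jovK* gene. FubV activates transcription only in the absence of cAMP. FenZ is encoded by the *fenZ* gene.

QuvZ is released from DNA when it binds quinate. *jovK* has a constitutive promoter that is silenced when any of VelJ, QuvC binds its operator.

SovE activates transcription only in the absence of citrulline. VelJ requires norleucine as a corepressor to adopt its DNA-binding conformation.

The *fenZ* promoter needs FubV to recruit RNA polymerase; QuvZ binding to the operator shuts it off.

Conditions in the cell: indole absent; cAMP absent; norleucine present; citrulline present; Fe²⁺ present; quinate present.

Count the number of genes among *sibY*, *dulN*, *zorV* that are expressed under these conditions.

Norleucine is present, so VelJ is active.
Indole is absent, so QuvC is inactive.
With repressor VelJ bound, *jovK* is not transcribed.
So JovK is not produced.
Citrulline is present, so SovE is inactive.
Required activator SovE is absent, so *sibY* is not transcribed.
→ *sibY* is OFF.
cAMP is absent, so FubV is active.
Quinate is present, so QuvZ is inactive.
No repressor is bound and FubV is active, so *fenZ* is transcribed.
So FenZ is produced and active.
With repressor FenZ bound, *dulN* is not transcribed.
→ *dulN* is OFF.
Fe²⁺ is present, so FubZ is inactive.
Required activator FubZ is absent, so *zorV* is not transcribed.
→ *zorV* is OFF.
0 of the 3 genes are transcribed.

0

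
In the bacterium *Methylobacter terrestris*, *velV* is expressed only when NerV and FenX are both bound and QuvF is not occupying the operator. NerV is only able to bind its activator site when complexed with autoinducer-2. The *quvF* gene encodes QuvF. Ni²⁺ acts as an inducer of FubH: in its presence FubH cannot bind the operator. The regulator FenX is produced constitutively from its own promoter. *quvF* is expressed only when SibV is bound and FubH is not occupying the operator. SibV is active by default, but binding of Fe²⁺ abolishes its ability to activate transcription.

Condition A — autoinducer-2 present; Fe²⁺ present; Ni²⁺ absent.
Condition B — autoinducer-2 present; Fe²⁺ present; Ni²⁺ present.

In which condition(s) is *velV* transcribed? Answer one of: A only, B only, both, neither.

both

Condition A:
Autoinducer-2 is present, so NerV is active.
Fe²⁺ is present, so SibV is inactive.
Ni²⁺ is absent, so FubH is active.
With repressor FubH bound, *quvF* is not transcribed.
So QuvF is not produced.
FenX is produced constitutively and is active.
No repressor is bound and NerV and FenX are active, so *velV* is transcribed.
→ *velV* is ON in A.
Condition B:
Autoinducer-2 is present, so NerV is active.
Fe²⁺ is present, so SibV is inactive.
Ni²⁺ is present, so FubH is inactive.
Required activator SibV is absent, so *quvF* is not transcribed.
So QuvF is not produced.
FenX is produced constitutively and is active.
No repressor is bound and NerV and FenX are active, so *velV* is transcribed.
→ *velV* is ON in B.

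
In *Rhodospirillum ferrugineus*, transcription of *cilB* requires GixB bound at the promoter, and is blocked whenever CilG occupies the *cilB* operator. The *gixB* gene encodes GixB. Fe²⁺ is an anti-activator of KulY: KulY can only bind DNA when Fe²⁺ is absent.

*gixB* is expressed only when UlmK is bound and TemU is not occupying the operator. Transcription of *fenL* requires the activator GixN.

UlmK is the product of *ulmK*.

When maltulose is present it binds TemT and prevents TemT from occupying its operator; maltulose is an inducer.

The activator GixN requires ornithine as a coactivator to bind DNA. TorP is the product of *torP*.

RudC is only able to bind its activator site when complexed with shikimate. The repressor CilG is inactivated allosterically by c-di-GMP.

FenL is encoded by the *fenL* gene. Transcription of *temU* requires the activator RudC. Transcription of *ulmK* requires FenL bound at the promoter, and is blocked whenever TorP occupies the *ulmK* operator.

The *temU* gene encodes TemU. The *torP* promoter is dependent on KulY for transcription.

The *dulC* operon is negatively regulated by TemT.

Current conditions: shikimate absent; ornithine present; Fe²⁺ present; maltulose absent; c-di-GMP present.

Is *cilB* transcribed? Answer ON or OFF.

Shikimate is absent, so RudC is inactive.
Required activator RudC is absent, so *temU* is not transcribed.
So TemU is not produced.
Ornithine is present, so GixN is active.
No repressor is bound and GixN is active, so *fenL* is transcribed.
So FenL is produced and active.
Fe²⁺ is present, so KulY is inactive.
Required activator KulY is absent, so *torP* is not transcribed.
So TorP is not produced.
No repressor is bound and FenL is active, so *ulmK* is transcribed.
So UlmK is produced and active.
No repressor is bound and UlmK is active, so *gixB* is transcribed.
So GixB is produced and active.
c-di-GMP is present, so CilG is inactive.
No repressor is bound and GixB is active, so *cilB* is transcribed.

ON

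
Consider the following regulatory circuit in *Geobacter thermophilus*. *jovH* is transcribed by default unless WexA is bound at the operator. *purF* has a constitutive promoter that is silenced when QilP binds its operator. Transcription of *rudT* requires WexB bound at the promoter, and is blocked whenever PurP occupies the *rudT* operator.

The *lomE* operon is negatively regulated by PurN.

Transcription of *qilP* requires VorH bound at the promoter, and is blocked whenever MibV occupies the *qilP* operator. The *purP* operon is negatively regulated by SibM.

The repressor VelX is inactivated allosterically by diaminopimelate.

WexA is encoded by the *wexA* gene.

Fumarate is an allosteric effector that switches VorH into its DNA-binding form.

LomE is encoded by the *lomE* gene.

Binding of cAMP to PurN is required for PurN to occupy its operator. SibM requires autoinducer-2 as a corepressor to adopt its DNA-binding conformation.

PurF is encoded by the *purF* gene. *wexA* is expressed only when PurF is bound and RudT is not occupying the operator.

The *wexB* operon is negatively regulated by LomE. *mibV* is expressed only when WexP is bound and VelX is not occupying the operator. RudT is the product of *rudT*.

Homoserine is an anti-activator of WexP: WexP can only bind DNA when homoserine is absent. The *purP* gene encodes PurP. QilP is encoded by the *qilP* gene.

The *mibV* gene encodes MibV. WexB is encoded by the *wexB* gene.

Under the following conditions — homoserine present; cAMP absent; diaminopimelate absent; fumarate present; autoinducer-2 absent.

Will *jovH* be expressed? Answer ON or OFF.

ON

cAMP is absent, so PurN is inactive.
With no repressor bound, *lomE* is transcribed.
So LomE is produced and active.
With repressor LomE bound, *wexB* is not transcribed.
So WexB is not produced.
Autoinducer-2 is absent, so SibM is inactive.
With no repressor bound, *purP* is transcribed.
So PurP is produced and active.
With repressor PurP bound, *rudT* is not transcribed.
So RudT is not produced.
Fumarate is present, so VorH is active.
Diaminopimelate is absent, so VelX is active.
Homoserine is present, so WexP is inactive.
With repressor VelX bound, *mibV* is not transcribed.
So MibV is not produced.
No repressor is bound and VorH is active, so *qilP* is transcribed.
So QilP is produced and active.
With repressor QilP bound, *purF* is not transcribed.
So PurF is not produced.
Required activator PurF is absent, so *wexA* is not transcribed.
So WexA is not produced.
With no repressor bound, *jovH* is transcribed.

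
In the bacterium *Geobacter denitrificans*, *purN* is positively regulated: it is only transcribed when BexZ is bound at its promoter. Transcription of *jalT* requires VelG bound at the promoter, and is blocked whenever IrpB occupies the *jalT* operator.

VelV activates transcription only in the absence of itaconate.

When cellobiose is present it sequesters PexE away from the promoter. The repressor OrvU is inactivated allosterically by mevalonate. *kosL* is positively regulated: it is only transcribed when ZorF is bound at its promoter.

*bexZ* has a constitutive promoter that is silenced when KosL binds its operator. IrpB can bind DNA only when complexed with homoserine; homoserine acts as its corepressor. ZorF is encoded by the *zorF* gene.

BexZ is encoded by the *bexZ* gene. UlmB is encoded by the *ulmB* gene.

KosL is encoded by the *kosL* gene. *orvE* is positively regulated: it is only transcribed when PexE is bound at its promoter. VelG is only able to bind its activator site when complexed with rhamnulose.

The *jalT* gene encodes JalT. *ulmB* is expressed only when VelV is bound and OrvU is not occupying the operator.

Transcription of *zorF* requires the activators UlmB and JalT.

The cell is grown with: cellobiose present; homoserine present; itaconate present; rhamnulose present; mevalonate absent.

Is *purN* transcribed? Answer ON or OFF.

ON

Itaconate is present, so VelV is inactive.
Mevalonate is absent, so OrvU is active.
With repressor OrvU bound, *ulmB* is not transcribed.
So UlmB is not produced.
Homoserine is present, so IrpB is active.
Rhamnulose is present, so VelG is active.
With repressor IrpB bound, *jalT* is not transcribed.
So JalT is not produced.
Required activator UlmB is absent, so *zorF* is not transcribed.
So ZorF is not produced.
Required activator ZorF is absent, so *kosL* is not transcribed.
So KosL is not produced.
With no repressor bound, *bexZ* is transcribed.
So BexZ is produced and active.
No repressor is bound and BexZ is active, so *purN* is transcribed.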